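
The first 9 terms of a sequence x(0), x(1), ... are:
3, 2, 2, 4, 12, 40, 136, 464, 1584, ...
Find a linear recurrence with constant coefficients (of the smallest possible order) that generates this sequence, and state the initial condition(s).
Look for the lowest-order linear relation among consecutive terms.
Observation: x(n) - 4·x(n-1) - (-2)·x(n-2) = 0 holds for the shown terms, and no order-1 relation x(n) = α·x(n-1) + β fits.
Check at n=3: 4·2 + (-2)·2 = 4. ✓

x(n) = 4x(n-1) - 2x(n-2), x(0) = 3, x(1) = 2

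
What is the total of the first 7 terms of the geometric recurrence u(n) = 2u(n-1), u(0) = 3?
Computing the sequence terms: 3, 6, 12, 24, 48, 96, 192
Adding these values together:

381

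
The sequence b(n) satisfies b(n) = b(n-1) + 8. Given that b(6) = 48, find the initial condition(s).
b(6) = b(0) + 6·8, so b(0) = 48 - 48 = 0.

b(0) = 0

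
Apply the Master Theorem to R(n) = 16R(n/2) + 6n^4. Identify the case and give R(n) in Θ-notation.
Master Theorem template: R(n) = a·R(n/b) + f(n).
Here: a=16, b=2, f(n)=6n^4
Compute log_b(a) = log_2(16) = 4.
f(n) = 6n^4 = Θ(n^4). Case 2: R(n) = Θ(n^4 log n).

Case 2: R(n) = Θ(n^4 log n)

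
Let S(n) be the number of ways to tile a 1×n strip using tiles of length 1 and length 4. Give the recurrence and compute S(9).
Condition on the last tile: it has length 1 (leaving a 1×(n-1) strip) or length 4 (leaving a 1×(n-4) strip), so S(n) = S(n-1) + S(n-4) (order-4 linear recurrence).
For 0 ≤ i < 4 only unit tiles fit, so S(i) = 1.
Iterating the recurrence: S(4) = 2, S(5) = 3, S(6) = 4, S(7) = 5, S(8) = 7, S(9) = 10.

S(n) = S(n-1) + S(n-4), with S(i) = 1 for 0 ≤ i < 4; S(9) = 10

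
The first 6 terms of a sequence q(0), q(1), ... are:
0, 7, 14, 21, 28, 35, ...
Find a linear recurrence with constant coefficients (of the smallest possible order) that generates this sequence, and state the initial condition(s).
Look for the lowest-order linear relation among consecutive terms.
Observation: consecutive differences are constant (= 7).
Check at n=2: 1·7 + 7 = 14. ✓

q(n) = q(n-1) + 7, q(0) = 0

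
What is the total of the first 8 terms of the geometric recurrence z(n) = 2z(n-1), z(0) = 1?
Computing the sequence terms: 1, 2, 4, 8, 16, 32, 64, 128
Adding these values together:

255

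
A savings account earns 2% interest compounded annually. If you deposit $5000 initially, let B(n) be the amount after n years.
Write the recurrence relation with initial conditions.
Each year the balance grows by 2%, i.e. is multiplied by 1 + 2/100 = 1.02, so B(n) = 1.02 × B(n-1). The initial deposit gives B(0) = 5000.
Unrolling gives the closed form B(n) = 5000 × (1.02)ⁿ.

B(n) = 1.02 × B(n-1), B(0) = 5000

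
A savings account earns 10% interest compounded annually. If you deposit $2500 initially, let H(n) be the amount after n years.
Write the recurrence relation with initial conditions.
Each year the balance grows by 10%, i.e. is multiplied by 1 + 10/100 = 1.1, so H(n) = 1.1 × H(n-1). The initial deposit gives H(0) = 2500.
Unrolling gives the closed form H(n) = 2500 × (1.1)ⁿ.

H(n) = 1.1 × H(n-1), H(0) = 2500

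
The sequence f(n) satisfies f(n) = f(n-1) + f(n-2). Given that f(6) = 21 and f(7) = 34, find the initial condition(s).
Work backwards using f(k) = f(k+2) - f(k+1):
f(5) = f(7) - f(6) = 34 - 21 = 13
f(4) = f(6) - f(5) = 21 - 13 = 8
f(3) = f(5) - f(4) = 13 - 8 = 5
f(2) = f(4) - f(3) = 8 - 5 = 3
f(1) = f(3) - f(2) = 5 - 3 = 2
f(0) = f(2) - f(1) = 3 - 2 = 1

f(0) = 1, f(1) = 2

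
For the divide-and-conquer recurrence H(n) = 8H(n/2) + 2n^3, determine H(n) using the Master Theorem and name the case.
Master Theorem template: H(n) = a·H(n/b) + f(n).
Here: a=8, b=2, f(n)=2n^3
Compute log_b(a) = log_2(8) = 3.
f(n) = 2n^3 = Θ(n^3). Case 2: H(n) = Θ(n^3 log n).

Case 2: H(n) = Θ(n^3 log n)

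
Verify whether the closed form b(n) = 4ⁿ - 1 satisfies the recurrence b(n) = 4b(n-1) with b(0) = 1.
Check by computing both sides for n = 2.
From the recurrence with b(0) = 1:
  b(0) = 1, b(1) = 4, b(2) = 16
  so the recurrence gives b(2) = 16.
From the proposed closed form b(n) = 4ⁿ - 1:
  b(2) = 15.
The recurrence gives 16 but the closed form gives 15, so the closed form does not satisfy the recurrence.

No, the closed form is incorrect.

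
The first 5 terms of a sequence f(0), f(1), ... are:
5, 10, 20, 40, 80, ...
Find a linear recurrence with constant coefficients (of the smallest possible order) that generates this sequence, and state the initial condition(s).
Look for the lowest-order linear relation among consecutive terms.
Observation: each term is 2× the previous.
Check at n=2: 2·10 = 20. ✓

f(n) = 2 × f(n-1), f(0) = 5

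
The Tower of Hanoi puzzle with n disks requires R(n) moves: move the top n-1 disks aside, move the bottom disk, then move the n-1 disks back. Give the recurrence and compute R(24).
Moving n disks = move the top n-1 disks aside (R(n-1) moves) + move the largest disk (1 move) + move the n-1 disks back on top (R(n-1) moves), so R(n) = 2R(n-1) + 1, with R(1) = 1 (a single disk takes one move).
First terms: 1, 3, 7, 15, 31, 63, … — each is one less than a power of 2. Indeed R(n) + 1 = 2(R(n-1) + 1) with R(1) + 1 = 2, so R(n) + 1 = 2ⁿ and R(n) = 2ⁿ - 1.
Hence R(24) = 2^24 - 1 = 16777216 - 1 = 16777215.

R(n) = 2R(n-1) + 1, R(1) = 1; R(24) = 16777215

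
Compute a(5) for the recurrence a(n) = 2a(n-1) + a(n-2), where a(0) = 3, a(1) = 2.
Computing the sequence terms:
3, 2, 7, 16, 39, 94

94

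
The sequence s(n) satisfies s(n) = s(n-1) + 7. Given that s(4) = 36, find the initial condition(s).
s(4) = s(0) + 4·7, so s(0) = 36 - 28 = 8.

s(0) = 8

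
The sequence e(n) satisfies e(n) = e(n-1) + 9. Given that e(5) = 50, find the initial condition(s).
e(5) = e(0) + 5·9, so e(0) = 50 - 45 = 5.

e(0) = 5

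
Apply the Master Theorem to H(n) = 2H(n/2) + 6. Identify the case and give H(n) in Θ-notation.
Master Theorem template: H(n) = a·H(n/b) + f(n).
Here: a=2, b=2, f(n)=6
Compute log_b(a) = log_2(2) = 1.
f(n) = 6 = O(n^(1-ε)) with ε = 1. Case 1: H(n) = Θ(n^log_b(a)) = Θ(n).

Case 1: H(n) = Θ(n)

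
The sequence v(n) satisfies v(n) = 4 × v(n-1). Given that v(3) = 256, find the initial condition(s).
In general v(n) = 4ⁿ · v(0). At n = 3: v(0) = v(3) / 4^3 = 256 / 64 = 4.

v(0) = 4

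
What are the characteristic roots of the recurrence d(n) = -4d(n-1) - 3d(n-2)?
Substitute d(n) = rⁿ and divide through by rⁿ⁻²: r² + 4r + 3 = 0
Factor: (r + 3)(r + 1) = 0, so r = -3, -1.
General solution: d(n) = A·(-3)ⁿ + B·(-1)ⁿ

Characteristic: r² + 4r + 3 = 0, Roots: r = -3, -1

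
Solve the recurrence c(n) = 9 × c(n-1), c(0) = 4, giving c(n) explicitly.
Recurrence: c(n) = 9 × c(n-1), initial: c(0) = 4.
Each term is 9 times the previous, so this is geometric with ratio 9. After n steps: c(n) = c(0)·9ⁿ = 4·9ⁿ.

c(n) = 4·9ⁿ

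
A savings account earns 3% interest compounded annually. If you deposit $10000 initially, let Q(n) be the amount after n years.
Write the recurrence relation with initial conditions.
Each year the balance grows by 3%, i.e. is multiplied by 1 + 3/100 = 1.03, so Q(n) = 1.03 × Q(n-1). The initial deposit gives Q(0) = 10000.
Unrolling gives the closed form Q(n) = 10000 × (1.03)ⁿ.

Q(n) = 1.03 × Q(n-1), Q(0) = 10000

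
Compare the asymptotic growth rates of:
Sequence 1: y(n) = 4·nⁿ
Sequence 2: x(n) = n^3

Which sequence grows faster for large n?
Comparing growth rates:
Growth-rate hierarchy: log n ≺ any polynomial ≺ any exponential cⁿ (c>1) ≺ n! ≺ nⁿ.
super-exponential nⁿ dominates polynomial degree 3 asymptotically.

y(n) grows faster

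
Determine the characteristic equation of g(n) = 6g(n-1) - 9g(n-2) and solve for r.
Substitute g(n) = rⁿ and divide through by rⁿ⁻²: r² - 6r + 9 = 0
Factor: (r - 3)² = 0, so r = 3 (double root).
General solution: g(n) = (A + Bn)·3ⁿ

Characteristic: r² - 6r + 9 = 0, Roots: r = 3 (double root)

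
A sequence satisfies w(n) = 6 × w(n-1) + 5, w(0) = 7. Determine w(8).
Computing step by step:
w(0) = 7
w(1) = 6 × 7 + 5 = 47
w(2) = 6 × 47 + 5 = 287
w(3) = 6 × 287 + 5 = 1727
w(4) = 6 × 1727 + 5 = 10367
w(5) = 6 × 10367 + 5 = 62207
w(6) = 6 × 62207 + 5 = 373247
w(7) = 6 × 373247 + 5 = 2239487
w(8) = 6 × 2239487 + 5 = 13436927

13436927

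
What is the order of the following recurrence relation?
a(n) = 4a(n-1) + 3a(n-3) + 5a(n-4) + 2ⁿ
The order is the largest lag k for which a(n-k) appears. Here the deepest term is a(n-4) (the 2ⁿ term is non-homogeneous and does not affect the order), so the order is 4.

Order 4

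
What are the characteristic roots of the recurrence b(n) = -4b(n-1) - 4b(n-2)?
Substitute b(n) = rⁿ and divide through by rⁿ⁻²: r² + 4r + 4 = 0
Factor: (r + 2)² = 0, so r = -2 (double root).
General solution: b(n) = (A + Bn)·(-2)ⁿ

Characteristic: r² + 4r + 4 = 0, Roots: r = -2 (double root)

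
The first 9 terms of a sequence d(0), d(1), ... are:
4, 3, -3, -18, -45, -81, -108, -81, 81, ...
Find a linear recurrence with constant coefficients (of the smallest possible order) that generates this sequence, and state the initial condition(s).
Look for the lowest-order linear relation among consecutive terms.
Observation: d(n) - 3·d(n-1) - (-3)·d(n-2) = 0 holds for the shown terms, and no order-1 relation d(n) = α·d(n-1) + β fits.
Check at n=3: 3·-3 + (-3)·3 = -18. ✓

d(n) = 3d(n-1) - 3d(n-2), d(0) = 4, d(1) = 3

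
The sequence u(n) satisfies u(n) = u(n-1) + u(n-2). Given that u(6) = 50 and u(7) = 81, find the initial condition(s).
Work backwards using u(k) = u(k+2) - u(k+1):
u(5) = u(7) - u(6) = 81 - 50 = 31
u(4) = u(6) - u(5) = 50 - 31 = 19
u(3) = u(5) - u(4) = 31 - 19 = 12
u(2) = u(4) - u(3) = 19 - 12 = 7
u(1) = u(3) - u(2) = 12 - 7 = 5
u(0) = u(2) - u(1) = 7 - 5 = 2

u(0) = 2, u(1) = 5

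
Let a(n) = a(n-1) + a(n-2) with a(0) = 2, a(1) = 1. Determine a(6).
Computing the sequence terms:
2, 1, 3, 4, 7, 11, 18

18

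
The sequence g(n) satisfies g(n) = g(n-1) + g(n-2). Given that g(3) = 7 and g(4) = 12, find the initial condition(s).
Work backwards using g(k) = g(k+2) - g(k+1):
g(2) = g(4) - g(3) = 12 - 7 = 5
g(1) = g(3) - g(2) = 7 - 5 = 2
g(0) = g(2) - g(1) = 5 - 2 = 3

g(0) = 3, g(1) = 2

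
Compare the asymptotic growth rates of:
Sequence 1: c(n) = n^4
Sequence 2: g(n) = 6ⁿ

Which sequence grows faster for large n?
Comparing growth rates:
Growth-rate hierarchy: log n ≺ any polynomial ≺ any exponential cⁿ (c>1) ≺ n! ≺ nⁿ.
exponential base 6 dominates polynomial degree 4 asymptotically.

g(n) grows faster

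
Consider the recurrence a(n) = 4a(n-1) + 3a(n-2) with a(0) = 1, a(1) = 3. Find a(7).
Computing the sequence terms:
1, 3, 15, 69, 321, 1491, 6927, 32181

32181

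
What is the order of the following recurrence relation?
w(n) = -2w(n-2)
The order is the largest lag k for which w(n-k) appears. Here the deepest term is w(n-2), so the order is 2.

Order 2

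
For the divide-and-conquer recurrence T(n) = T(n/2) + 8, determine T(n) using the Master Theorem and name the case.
Master Theorem template: T(n) = a·T(n/b) + f(n).
Here: a=1, b=2, f(n)=8
Compute log_b(a) = log_2(1) = 0.
f(n) = 8 = Θ(1). Case 2: T(n) = Θ(log n).

Case 2: T(n) = Θ(log n)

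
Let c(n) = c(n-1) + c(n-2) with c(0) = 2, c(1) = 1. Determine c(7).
Computing the sequence terms:
2, 1, 3, 4, 7, 11, 18, 29

29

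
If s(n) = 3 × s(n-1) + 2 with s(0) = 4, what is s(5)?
Computing step by step:
s(0) = 4
s(1) = 3 × 4 + 2 = 14
s(2) = 3 × 14 + 2 = 44
s(3) = 3 × 44 + 2 = 134
s(4) = 3 × 134 + 2 = 404
s(5) = 3 × 404 + 2 = 1214

1214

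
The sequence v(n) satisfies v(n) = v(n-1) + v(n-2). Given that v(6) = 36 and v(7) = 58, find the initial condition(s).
Work backwards using v(k) = v(k+2) - v(k+1):
v(5) = v(7) - v(6) = 58 - 36 = 22
v(4) = v(6) - v(5) = 36 - 22 = 14
v(3) = v(5) - v(4) = 22 - 14 = 8
v(2) = v(4) - v(3) = 14 - 8 = 6
v(1) = v(3) - v(2) = 8 - 6 = 2
v(0) = v(2) - v(1) = 6 - 2 = 4

v(0) = 4, v(1) = 2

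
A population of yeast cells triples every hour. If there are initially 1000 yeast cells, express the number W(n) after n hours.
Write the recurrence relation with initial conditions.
Each hour multiplies the count by 3, so the count after n hours depends only on the count after n-1 hours: W(n) = 3 × W(n-1). The starting count gives W(0) = 1000.
Unrolling n times gives the closed form W(n) = 1000 × 3ⁿ.

W(n) = 3 × W(n-1), W(0) = 1000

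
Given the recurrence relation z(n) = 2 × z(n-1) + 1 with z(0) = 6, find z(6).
Computing step by step:
z(0) = 6
z(1) = 2 × 6 + 1 = 13
z(2) = 2 × 13 + 1 = 27
z(3) = 2 × 27 + 1 = 55
z(4) = 2 × 55 + 1 = 111
z(5) = 2 × 111 + 1 = 223
z(6) = 2 × 223 + 1 = 447

447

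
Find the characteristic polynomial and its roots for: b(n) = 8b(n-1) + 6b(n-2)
Substitute b(n) = rⁿ and divide through by rⁿ⁻²: r² - 8r - 6 = 0
Discriminant: 8² + 4·6 = 88, not a perfect square, so by the quadratic formula r = (8 ± √88)/2.
General solution: b(n) = A·r₁ⁿ + B·r₂ⁿ where r₁,r₂ = (8 ± √88)/2

Characteristic: r² - 8r - 6 = 0, Roots: r = (8 ± √88)/2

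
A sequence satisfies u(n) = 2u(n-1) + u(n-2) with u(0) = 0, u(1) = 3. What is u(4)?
Computing the sequence terms:
0, 3, 6, 15, 36

36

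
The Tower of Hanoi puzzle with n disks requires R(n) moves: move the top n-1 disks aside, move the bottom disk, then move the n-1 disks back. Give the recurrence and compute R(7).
Moving n disks = move the top n-1 disks aside (R(n-1) moves) + move the largest disk (1 move) + move the n-1 disks back on top (R(n-1) moves), so R(n) = 2R(n-1) + 1, with R(1) = 1 (a single disk takes one move).
First terms: 1, 3, 7, 15, 31, 63, … — each is one less than a power of 2. Indeed R(n) + 1 = 2(R(n-1) + 1) with R(1) + 1 = 2, so R(n) + 1 = 2ⁿ and R(n) = 2ⁿ - 1.
Hence R(7) = 2^7 - 1 = 128 - 1 = 127.

R(n) = 2R(n-1) + 1, R(1) = 1; R(7) = 127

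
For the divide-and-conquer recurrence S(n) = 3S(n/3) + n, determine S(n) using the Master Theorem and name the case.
Master Theorem template: S(n) = a·S(n/b) + f(n).
Here: a=3, b=3, f(n)=n
Compute log_b(a) = log_3(3) = 1.
f(n) = n = Θ(n). Case 2: S(n) = Θ(n log n).

Case 2: S(n) = Θ(n log n)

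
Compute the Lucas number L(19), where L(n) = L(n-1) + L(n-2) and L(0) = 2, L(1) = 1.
Computing the sequence terms:
2, 1, 3, 4, 7, 11, 18, 29, 47, 76, 123, 199, 322, 521, 843, 1364, 2207, 3571, 5778, 9349

9349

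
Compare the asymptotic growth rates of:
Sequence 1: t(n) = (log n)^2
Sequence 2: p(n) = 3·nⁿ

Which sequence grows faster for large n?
Comparing growth rates:
Growth-rate hierarchy: log n ≺ any polynomial ≺ any exponential cⁿ (c>1) ≺ n! ≺ nⁿ.
super-exponential nⁿ dominates polylogarithmic (log n)^2 asymptotically.

p(n) grows faster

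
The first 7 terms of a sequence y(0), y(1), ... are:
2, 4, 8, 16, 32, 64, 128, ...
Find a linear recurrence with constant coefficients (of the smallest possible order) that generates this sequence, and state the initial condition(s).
Look for the lowest-order linear relation among consecutive terms.
Observation: each term is 2× the previous.
Check at n=2: 2·4 = 8. ✓

y(n) = 2 × y(n-1), y(0) = 2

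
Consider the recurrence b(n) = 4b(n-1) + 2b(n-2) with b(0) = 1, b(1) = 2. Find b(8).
Computing the sequence terms:
1, 2, 10, 44, 196, 872, 3880, 17264, 76816

76816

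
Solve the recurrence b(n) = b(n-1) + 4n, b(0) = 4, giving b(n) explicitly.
Recurrence: b(n) = b(n-1) + 4n, initial: b(0) = 4.
Telescoping: b(n) = b(0) + 4·Σᵢ₌₁ⁿ i = 4 + 4·n(n+1)/2.

b(n) = 4·n(n+1)/2 + 4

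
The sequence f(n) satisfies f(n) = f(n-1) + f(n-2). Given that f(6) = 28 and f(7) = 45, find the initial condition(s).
Work backwards using f(k) = f(k+2) - f(k+1):
f(5) = f(7) - f(6) = 45 - 28 = 17
f(4) = f(6) - f(5) = 28 - 17 = 11
f(3) = f(5) - f(4) = 17 - 11 = 6
f(2) = f(4) - f(3) = 11 - 6 = 5
f(1) = f(3) - f(2) = 6 - 5 = 1
f(0) = f(2) - f(1) = 5 - 1 = 4

f(0) = 4, f(1) = 1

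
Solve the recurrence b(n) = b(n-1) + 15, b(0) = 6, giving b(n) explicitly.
Recurrence: b(n) = b(n-1) + 15, initial: b(0) = 6.
Each step adds 15, so b(n) = b(0) + 15n = 15n + 6.

b(n) = 15n + 6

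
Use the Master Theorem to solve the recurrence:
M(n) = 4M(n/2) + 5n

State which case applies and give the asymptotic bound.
Master Theorem template: M(n) = a·M(n/b) + f(n).
Here: a=4, b=2, f(n)=5n
Compute log_b(a) = log_2(4) = 2.
f(n) = 5n = O(n^(2-ε)) with ε = 1. Case 1: M(n) = Θ(n^log_b(a)) = Θ(n^2).

Case 1: M(n) = Θ(n^2)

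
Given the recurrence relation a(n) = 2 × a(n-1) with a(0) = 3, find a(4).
Computing step by step:
a(0) = 3
a(1) = 2 × 3 = 6
a(2) = 2 × 6 = 12
a(3) = 2 × 12 = 24
a(4) = 2 × 24 = 48

48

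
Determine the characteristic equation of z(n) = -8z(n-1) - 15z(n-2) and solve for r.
Substitute z(n) = rⁿ and divide through by rⁿ⁻²: r² + 8r + 15 = 0
Factor: (r + 3)(r + 5) = 0, so r = -3, -5.
General solution: z(n) = A·(-3)ⁿ + B·(-5)ⁿ

Characteristic: r² + 8r + 15 = 0, Roots: r = -3, -5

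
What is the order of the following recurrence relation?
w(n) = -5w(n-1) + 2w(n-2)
The order is the largest lag k for which w(n-k) appears. Here the deepest term is w(n-2), so the order is 2.

Order 2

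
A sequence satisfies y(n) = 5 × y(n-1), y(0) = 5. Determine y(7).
Computing step by step:
y(0) = 5
y(1) = 5 × 5 = 25
y(2) = 5 × 25 = 125
y(3) = 5 × 125 = 625
y(4) = 5 × 625 = 3125
y(5) = 5 × 3125 = 15625
y(6) = 5 × 15625 = 78125
y(7) = 5 × 78125 = 390625

390625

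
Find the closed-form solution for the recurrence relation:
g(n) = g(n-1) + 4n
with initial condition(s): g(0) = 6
Recurrence: g(n) = g(n-1) + 4n, initial: g(0) = 6.
Telescoping: g(n) = g(0) + 4·Σᵢ₌₁ⁿ i = 6 + 4·n(n+1)/2.

g(n) = 4·n(n+1)/2 + 6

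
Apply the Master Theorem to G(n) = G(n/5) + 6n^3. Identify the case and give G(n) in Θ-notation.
Master Theorem template: G(n) = a·G(n/b) + f(n).
Here: a=1, b=5, f(n)=6n^3
Compute log_b(a) = log_5(1) = 0.
f(n) = 6n^3 = Ω(n^(0+ε)) with ε = 3, and the regularity condition holds (a·f(n/b) = (a/b^3)·f(n) with a/b^3 = 5^-3 < 1). Case 3: G(n) = Θ(f(n)) = Θ(n^3).

Case 3: G(n) = Θ(n^3)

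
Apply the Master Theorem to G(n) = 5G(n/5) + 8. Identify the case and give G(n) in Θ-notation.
Master Theorem template: G(n) = a·G(n/b) + f(n).
Here: a=5, b=5, f(n)=8
Compute log_b(a) = log_5(5) = 1.
f(n) = 8 = O(n^(1-ε)) with ε = 1. Case 1: G(n) = Θ(n^log_b(a)) = Θ(n).

Case 1: G(n) = Θ(n)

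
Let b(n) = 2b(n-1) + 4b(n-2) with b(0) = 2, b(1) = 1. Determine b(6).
Computing the sequence terms:
2, 1, 10, 24, 88, 272, 896

896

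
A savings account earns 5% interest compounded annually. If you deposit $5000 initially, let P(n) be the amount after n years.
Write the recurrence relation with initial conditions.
Each year the balance grows by 5%, i.e. is multiplied by 1 + 5/100 = 1.05, so P(n) = 1.05 × P(n-1). The initial deposit gives P(0) = 5000.
Unrolling gives the closed form P(n) = 5000 × (1.05)ⁿ.

P(n) = 1.05 × P(n-1), P(0) = 5000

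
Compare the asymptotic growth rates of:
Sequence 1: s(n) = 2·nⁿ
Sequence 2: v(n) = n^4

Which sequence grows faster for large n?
Comparing growth rates:
Growth-rate hierarchy: log n ≺ any polynomial ≺ any exponential cⁿ (c>1) ≺ n! ≺ nⁿ.
super-exponential nⁿ dominates polynomial degree 4 asymptotically.

s(n) grows faster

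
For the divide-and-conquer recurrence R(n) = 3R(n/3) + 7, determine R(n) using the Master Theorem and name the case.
Master Theorem template: R(n) = a·R(n/b) + f(n).
Here: a=3, b=3, f(n)=7
Compute log_b(a) = log_3(3) = 1.
f(n) = 7 = O(n^(1-ε)) with ε = 1. Case 1: R(n) = Θ(n^log_b(a)) = Θ(n).

Case 1: R(n) = Θ(n)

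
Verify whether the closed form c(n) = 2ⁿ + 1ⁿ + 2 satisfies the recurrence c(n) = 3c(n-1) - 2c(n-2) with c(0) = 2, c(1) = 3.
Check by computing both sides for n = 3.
From the recurrence with c(0) = 2, c(1) = 3:
  c(0) = 2, c(1) = 3, c(2) = 5, c(3) = 9
  so the recurrence gives c(3) = 9.
From the proposed closed form c(n) = 2ⁿ + 1ⁿ + 2:
  c(3) = 11.
The recurrence gives 9 but the closed form gives 11, so the closed form does not satisfy the recurrence.

No, the closed form is incorrect.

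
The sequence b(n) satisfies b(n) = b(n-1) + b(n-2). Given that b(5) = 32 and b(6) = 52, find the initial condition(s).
Work backwards using b(k) = b(k+2) - b(k+1):
b(4) = b(6) - b(5) = 52 - 32 = 20
b(3) = b(5) - b(4) = 32 - 20 = 12
b(2) = b(4) - b(3) = 20 - 12 = 8
b(1) = b(3) - b(2) = 12 - 8 = 4
b(0) = b(2) - b(1) = 8 - 4 = 4

b(0) = 4, b(1) = 4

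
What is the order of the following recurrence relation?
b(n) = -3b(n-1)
The order is the largest lag k for which b(n-k) appears. Here the deepest term is b(n-1), so the order is 1.

Order 1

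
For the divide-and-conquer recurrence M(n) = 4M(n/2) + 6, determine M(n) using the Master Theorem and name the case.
Master Theorem template: M(n) = a·M(n/b) + f(n).
Here: a=4, b=2, f(n)=6
Compute log_b(a) = log_2(4) = 2.
f(n) = 6 = O(n^(2-ε)) with ε = 2. Case 1: M(n) = Θ(n^log_b(a)) = Θ(n^2).

Case 1: M(n) = Θ(n^2)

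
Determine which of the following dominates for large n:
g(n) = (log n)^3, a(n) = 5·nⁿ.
Comparing growth rates:
Growth-rate hierarchy: log n ≺ any polynomial ≺ any exponential cⁿ (c>1) ≺ n! ≺ nⁿ.
super-exponential nⁿ dominates polylogarithmic (log n)^3 asymptotically.

a(n) grows faster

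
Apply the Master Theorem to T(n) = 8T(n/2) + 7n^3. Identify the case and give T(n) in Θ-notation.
Master Theorem template: T(n) = a·T(n/b) + f(n).
Here: a=8, b=2, f(n)=7n^3
Compute log_b(a) = log_2(8) = 3.
f(n) = 7n^3 = Θ(n^3). Case 2: T(n) = Θ(n^3 log n).

Case 2: T(n) = Θ(n^3 log n)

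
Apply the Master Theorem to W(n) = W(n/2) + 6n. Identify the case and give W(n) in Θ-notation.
Master Theorem template: W(n) = a·W(n/b) + f(n).
Here: a=1, b=2, f(n)=6n
Compute log_b(a) = log_2(1) = 0.
f(n) = 6n = Ω(n^(0+ε)) with ε = 1, and the regularity condition holds (a·f(n/b) = (a/b^1)·f(n) with a/b^1 = 2^-1 < 1). Case 3: W(n) = Θ(f(n)) = Θ(n).

Case 3: W(n) = Θ(n)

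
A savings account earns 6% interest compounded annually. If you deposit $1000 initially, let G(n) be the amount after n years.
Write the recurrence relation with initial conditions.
Each year the balance grows by 6%, i.e. is multiplied by 1 + 6/100 = 1.06, so G(n) = 1.06 × G(n-1). The initial deposit gives G(0) = 1000.
Unrolling gives the closed form G(n) = 1000 × (1.06)ⁿ.

G(n) = 1.06 × G(n-1), G(0) = 1000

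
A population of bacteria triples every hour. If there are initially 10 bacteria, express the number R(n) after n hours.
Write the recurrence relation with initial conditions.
Each hour multiplies the count by 3, so the count after n hours depends only on the count after n-1 hours: R(n) = 3 × R(n-1). The starting count gives R(0) = 10.
Unrolling n times gives the closed form R(n) = 10 × 3ⁿ.

R(n) = 3 × R(n-1), R(0) = 10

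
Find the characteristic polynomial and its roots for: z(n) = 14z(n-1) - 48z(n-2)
Substitute z(n) = rⁿ and divide through by rⁿ⁻²: r² - 14r + 48 = 0
Factor: (r - 6)(r - 8) = 0, so r = 6, 8.
General solution: z(n) = A·6ⁿ + B·8ⁿ

Characteristic: r² - 14r + 48 = 0, Roots: r = 6, 8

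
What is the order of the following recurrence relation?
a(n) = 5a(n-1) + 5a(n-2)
The order is the largest lag k for which a(n-k) appears. Here the deepest term is a(n-2), so the order is 2.

Order 2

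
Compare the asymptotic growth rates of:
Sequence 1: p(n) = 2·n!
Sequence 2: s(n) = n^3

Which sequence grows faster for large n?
Comparing growth rates:
Growth-rate hierarchy: log n ≺ any polynomial ≺ any exponential cⁿ (c>1) ≺ n! ≺ nⁿ.
factorial dominates polynomial degree 3 asymptotically.

p(n) grows faster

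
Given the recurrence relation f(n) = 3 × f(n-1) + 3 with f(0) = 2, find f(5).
Computing step by step:
f(0) = 2
f(1) = 3 × 2 + 3 = 9
f(2) = 3 × 9 + 3 = 30
f(3) = 3 × 30 + 3 = 93
f(4) = 3 × 93 + 3 = 282
f(5) = 3 × 282 + 3 = 849

849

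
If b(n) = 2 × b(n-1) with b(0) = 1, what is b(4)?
Computing step by step:
b(0) = 1
b(1) = 2 × 1 = 2
b(2) = 2 × 2 = 4
b(3) = 2 × 4 = 8
b(4) = 2 × 8 = 16

16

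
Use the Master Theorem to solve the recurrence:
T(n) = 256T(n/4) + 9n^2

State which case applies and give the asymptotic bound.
Master Theorem template: T(n) = a·T(n/b) + f(n).
Here: a=256, b=4, f(n)=9n^2
Compute log_b(a) = log_4(256) = 4.
f(n) = 9n^2 = O(n^(4-ε)) with ε = 2. Case 1: T(n) = Θ(n^log_b(a)) = Θ(n^4).

Case 1: T(n) = Θ(n^4)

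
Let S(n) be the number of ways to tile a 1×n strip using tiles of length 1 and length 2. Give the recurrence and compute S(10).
Condition on the last tile: it has length 1 (leaving a 1×(n-1) strip) or length 2 (leaving a 1×(n-2) strip), so S(n) = S(n-1) + S(n-2) (order-2 linear recurrence).
For 0 ≤ i < 2 only unit tiles fit, so S(i) = 1.
Iterating the recurrence: S(2) = 2, S(3) = 3, S(4) = 5, S(5) = 8, S(6) = 13, S(7) = 21, S(8) = 34, S(9) = 55, S(10) = 89.

S(n) = S(n-1) + S(n-2), with S(i) = 1 for 0 ≤ i < 2; S(10) = 89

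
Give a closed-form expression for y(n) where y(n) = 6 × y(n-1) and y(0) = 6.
Recurrence: y(n) = 6 × y(n-1), initial: y(0) = 6.
Each term is 6 times the previous, so this is geometric with ratio 6. After n steps: y(n) = y(0)·6ⁿ = 6·6ⁿ.

y(n) = 6·6ⁿ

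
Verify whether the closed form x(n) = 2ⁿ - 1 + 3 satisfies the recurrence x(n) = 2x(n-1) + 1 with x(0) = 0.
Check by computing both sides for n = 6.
From the recurrence with x(0) = 0:
  x(0) = 0, x(1) = 1, x(2) = 3, x(3) = 7, x(4) = 15, x(5) = 31, x(6) = 63
  so the recurrence gives x(6) = 63.
From the proposed closed form x(n) = 2ⁿ - 1 + 3:
  x(6) = 66.
The recurrence gives 63 but the closed form gives 66, so the closed form does not satisfy the recurrence.

No, the closed form is incorrect.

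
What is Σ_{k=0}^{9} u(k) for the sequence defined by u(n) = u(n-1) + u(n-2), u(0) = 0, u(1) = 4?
Computing the sequence terms: 0, 4, 4, 8, 12, 20, 32, 52, 84, 136
Adding these values together:

352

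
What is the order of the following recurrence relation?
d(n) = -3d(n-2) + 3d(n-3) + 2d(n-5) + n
The order is the largest lag k for which d(n-k) appears. Here the deepest term is d(n-5) (the n term is non-homogeneous and does not affect the order), so the order is 5.

Order 5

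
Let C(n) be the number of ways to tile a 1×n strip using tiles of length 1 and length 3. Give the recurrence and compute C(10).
Condition on the last tile: it has length 1 (leaving a 1×(n-1) strip) or length 3 (leaving a 1×(n-3) strip), so C(n) = C(n-1) + C(n-3) (order-3 linear recurrence).
For 0 ≤ i < 3 only unit tiles fit, so C(i) = 1.
Iterating the recurrence: C(3) = 2, C(4) = 3, C(5) = 4, C(6) = 6, C(7) = 9, C(8) = 13, C(9) = 19, C(10) = 28.

C(n) = C(n-1) + C(n-3), with C(i) = 1 for 0 ≤ i < 3; C(10) = 28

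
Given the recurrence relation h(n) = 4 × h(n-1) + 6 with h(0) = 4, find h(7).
Computing step by step:
h(0) = 4
h(1) = 4 × 4 + 6 = 22
h(2) = 4 × 22 + 6 = 94
h(3) = 4 × 94 + 6 = 382
h(4) = 4 × 382 + 6 = 1534
h(5) = 4 × 1534 + 6 = 6142
h(6) = 4 × 6142 + 6 = 24574
h(7) = 4 × 24574 + 6 = 98302

98302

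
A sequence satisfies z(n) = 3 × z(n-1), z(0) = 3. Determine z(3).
Computing step by step:
z(0) = 3
z(1) = 3 × 3 = 9
z(2) = 3 × 9 = 27
z(3) = 3 × 27 = 81

81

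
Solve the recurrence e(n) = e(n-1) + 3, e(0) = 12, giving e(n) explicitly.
Recurrence: e(n) = e(n-1) + 3, initial: e(0) = 12.
Each step adds 3, so e(n) = e(0) + 3n = 3n + 12.

e(n) = 3n + 12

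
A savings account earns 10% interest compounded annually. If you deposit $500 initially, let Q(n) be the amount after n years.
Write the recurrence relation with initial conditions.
Each year the balance grows by 10%, i.e. is multiplied by 1 + 10/100 = 1.1, so Q(n) = 1.1 × Q(n-1). The initial deposit gives Q(0) = 500.
Unrolling gives the closed form Q(n) = 500 × (1.1)ⁿ.

Q(n) = 1.1 × Q(n-1), Q(0) = 500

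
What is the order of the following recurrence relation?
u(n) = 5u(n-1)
The order is the largest lag k for which u(n-k) appears. Here the deepest term is u(n-1), so the order is 1.

Order 1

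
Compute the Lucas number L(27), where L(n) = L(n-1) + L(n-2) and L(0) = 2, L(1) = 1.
Computing the sequence terms:
2, 1, 3, 4, 7, 11, 18, 29, 47, 76, 123, 199, 322, 521, 843, 1364, 2207, 3571, 5778, 9349, 15127, 24476, 39603, 64079, 103682, 167761, 271443, 439204

439204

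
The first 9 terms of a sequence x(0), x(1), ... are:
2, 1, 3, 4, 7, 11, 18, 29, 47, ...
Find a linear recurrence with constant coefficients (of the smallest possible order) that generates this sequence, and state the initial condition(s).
Look for the lowest-order linear relation among consecutive terms.
Observation: x(n) - 1·x(n-1) - (1)·x(n-2) = 0 holds for the shown terms, and no order-1 relation x(n) = α·x(n-1) + β fits.
Check at n=3: 1·3 + (1)·1 = 4. ✓

x(n) = x(n-1) + x(n-2), x(0) = 2, x(1) = 1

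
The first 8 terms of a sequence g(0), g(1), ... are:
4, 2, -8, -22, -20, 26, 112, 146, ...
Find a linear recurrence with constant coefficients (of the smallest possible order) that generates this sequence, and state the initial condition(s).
Look for the lowest-order linear relation among consecutive terms.
Observation: g(n) - 2·g(n-1) - (-3)·g(n-2) = 0 holds for the shown terms, and no order-1 relation g(n) = α·g(n-1) + β fits.
Check at n=3: 2·-8 + (-3)·2 = -22. ✓

g(n) = 2g(n-1) - 3g(n-2), g(0) = 4, g(1) = 2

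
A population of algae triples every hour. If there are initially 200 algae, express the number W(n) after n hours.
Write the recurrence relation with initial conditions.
Each hour multiplies the count by 3, so the count after n hours depends only on the count after n-1 hours: W(n) = 3 × W(n-1). The starting count gives W(0) = 200.
Unrolling n times gives the closed form W(n) = 200 × 3ⁿ.

W(n) = 3 × W(n-1), W(0) = 200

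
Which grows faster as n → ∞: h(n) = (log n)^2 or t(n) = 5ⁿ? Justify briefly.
Comparing growth rates:
Growth-rate hierarchy: log n ≺ any polynomial ≺ any exponential cⁿ (c>1) ≺ n! ≺ nⁿ.
exponential base 5 dominates polylogarithmic (log n)^2 asymptotically.

t(n) grows faster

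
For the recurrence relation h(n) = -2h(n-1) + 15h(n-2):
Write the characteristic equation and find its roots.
Substitute h(n) = rⁿ and divide through by rⁿ⁻²: r² + 2r - 15 = 0
Factor: (r + 5)(r - 3) = 0, so r = -5, 3.
General solution: h(n) = A·(-5)ⁿ + B·3ⁿ

Characteristic: r² + 2r - 15 = 0, Roots: r = -5, 3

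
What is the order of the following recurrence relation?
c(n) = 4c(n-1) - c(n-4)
The order is the largest lag k for which c(n-k) appears. Here the deepest term is c(n-4), so the order is 4.

Order 4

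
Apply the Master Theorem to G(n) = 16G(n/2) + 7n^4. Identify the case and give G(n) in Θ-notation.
Master Theorem template: G(n) = a·G(n/b) + f(n).
Here: a=16, b=2, f(n)=7n^4
Compute log_b(a) = log_2(16) = 4.
f(n) = 7n^4 = Θ(n^4). Case 2: G(n) = Θ(n^4 log n).

Case 2: G(n) = Θ(n^4 log n)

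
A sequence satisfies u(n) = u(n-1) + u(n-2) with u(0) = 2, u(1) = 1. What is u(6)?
Computing the sequence terms:
2, 1, 3, 4, 7, 11, 18

18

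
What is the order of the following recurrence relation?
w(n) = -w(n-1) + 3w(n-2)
The order is the largest lag k for which w(n-k) appears. Here the deepest term is w(n-2), so the order is 2.

Order 2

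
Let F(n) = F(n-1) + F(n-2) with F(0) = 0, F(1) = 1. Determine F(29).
Computing the sequence terms:
0, 1, 1, 2, 3, 5, 8, 13, 21, 34, 55, 89, 144, 233, 377, 610, 987, 1597, 2584, 4181, 6765, 10946, 17711, 28657, 46368, 75025, 121393, 196418, 317811, 514229

514229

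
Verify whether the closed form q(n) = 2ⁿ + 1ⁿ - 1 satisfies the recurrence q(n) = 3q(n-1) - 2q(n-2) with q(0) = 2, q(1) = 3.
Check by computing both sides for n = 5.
From the recurrence with q(0) = 2, q(1) = 3:
  q(0) = 2, q(1) = 3, q(2) = 5, q(3) = 9, q(4) = 17, q(5) = 33
  so the recurrence gives q(5) = 33.
From the proposed closed form q(n) = 2ⁿ + 1ⁿ - 1:
  q(5) = 32.
The recurrence gives 33 but the closed form gives 32, so the closed form does not satisfy the recurrence.

No, the closed form is incorrect.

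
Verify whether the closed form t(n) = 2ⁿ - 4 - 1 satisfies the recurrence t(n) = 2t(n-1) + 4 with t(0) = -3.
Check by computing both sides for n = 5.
From the recurrence with t(0) = -3:
  t(0) = -3, t(1) = -2, t(2) = 0, t(3) = 4, t(4) = 12, t(5) = 28
  so the recurrence gives t(5) = 28.
From the proposed closed form t(n) = 2ⁿ - 4 - 1:
  t(5) = 27.
The recurrence gives 28 but the closed form gives 27, so the closed form does not satisfy the recurrence.

No, the closed form is incorrect.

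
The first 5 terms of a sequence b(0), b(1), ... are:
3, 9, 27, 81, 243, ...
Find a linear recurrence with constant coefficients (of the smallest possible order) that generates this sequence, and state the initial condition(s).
Look for the lowest-order linear relation among consecutive terms.
Observation: each term is 3× the previous.
Check at n=2: 3·9 = 27. ✓

b(n) = 3 × b(n-1), b(0) = 3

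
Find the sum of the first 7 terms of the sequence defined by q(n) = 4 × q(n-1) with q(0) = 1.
Computing the sequence terms: 1, 4, 16, 64, 256, 1024, 4096
Adding these values together:

5461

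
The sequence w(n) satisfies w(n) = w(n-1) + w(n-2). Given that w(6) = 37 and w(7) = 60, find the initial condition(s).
Work backwards using w(k) = w(k+2) - w(k+1):
w(5) = w(7) - w(6) = 60 - 37 = 23
w(4) = w(6) - w(5) = 37 - 23 = 14
w(3) = w(5) - w(4) = 23 - 14 = 9
w(2) = w(4) - w(3) = 14 - 9 = 5
w(1) = w(3) - w(2) = 9 - 5 = 4
w(0) = w(2) - w(1) = 5 - 4 = 1

w(0) = 1, w(1) = 4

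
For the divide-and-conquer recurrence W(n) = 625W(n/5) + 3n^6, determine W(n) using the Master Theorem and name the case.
Master Theorem template: W(n) = a·W(n/b) + f(n).
Here: a=625, b=5, f(n)=3n^6
Compute log_b(a) = log_5(625) = 4.
f(n) = 3n^6 = Ω(n^(4+ε)) with ε = 2, and the regularity condition holds (a·f(n/b) = (a/b^6)·f(n) with a/b^6 = 5^-2 < 1). Case 3: W(n) = Θ(f(n)) = Θ(n^6).

Case 3: W(n) = Θ(n^6)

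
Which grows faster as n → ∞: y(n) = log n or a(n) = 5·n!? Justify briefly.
Comparing growth rates:
Growth-rate hierarchy: log n ≺ any polynomial ≺ any exponential cⁿ (c>1) ≺ n! ≺ nⁿ.
factorial dominates logarithmic asymptotically.

a(n) grows faster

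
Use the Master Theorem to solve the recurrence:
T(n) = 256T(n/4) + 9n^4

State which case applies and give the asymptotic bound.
Master Theorem template: T(n) = a·T(n/b) + f(n).
Here: a=256, b=4, f(n)=9n^4
Compute log_b(a) = log_4(256) = 4.
f(n) = 9n^4 = Θ(n^4). Case 2: T(n) = Θ(n^4 log n).

Case 2: T(n) = Θ(n^4 log n)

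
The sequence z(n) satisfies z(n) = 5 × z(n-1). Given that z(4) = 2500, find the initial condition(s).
In general z(n) = 5ⁿ · z(0). At n = 4: z(0) = z(4) / 5^4 = 2500 / 625 = 4.

z(0) = 4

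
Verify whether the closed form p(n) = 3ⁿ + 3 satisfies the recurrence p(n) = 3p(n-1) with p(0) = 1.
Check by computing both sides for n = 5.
From the recurrence with p(0) = 1:
  p(0) = 1, p(1) = 3, p(2) = 9, p(3) = 27, p(4) = 81, p(5) = 243
  so the recurrence gives p(5) = 243.
From the proposed closed form p(n) = 3ⁿ + 3:
  p(5) = 246.
The recurrence gives 243 but the closed form gives 246, so the closed form does not satisfy the recurrence.

No, the closed form is incorrect.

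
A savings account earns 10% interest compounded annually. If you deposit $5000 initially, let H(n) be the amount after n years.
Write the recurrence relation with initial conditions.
Each year the balance grows by 10%, i.e. is multiplied by 1 + 10/100 = 1.1, so H(n) = 1.1 × H(n-1). The initial deposit gives H(0) = 5000.
Unrolling gives the closed form H(n) = 5000 × (1.1)ⁿ.

H(n) = 1.1 × H(n-1), H(0) = 5000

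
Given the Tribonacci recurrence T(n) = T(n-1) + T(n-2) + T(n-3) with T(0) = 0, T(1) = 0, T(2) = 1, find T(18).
Computing the sequence terms:
0, 0, 1, 1, 2, 4, 7, 13, 24, 44, 81, 149, 274, 504, 927, 1705, 3136, 5768, 10609

10609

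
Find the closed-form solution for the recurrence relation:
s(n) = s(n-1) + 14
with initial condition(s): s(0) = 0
Recurrence: s(n) = s(n-1) + 14, initial: s(0) = 0.
Each step adds 14, so s(n) = s(0) + 14n = 14n.

s(n) = 14n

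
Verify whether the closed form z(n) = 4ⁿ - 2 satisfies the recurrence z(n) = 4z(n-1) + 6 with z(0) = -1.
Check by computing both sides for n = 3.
From the recurrence with z(0) = -1:
  z(0) = -1, z(1) = 2, z(2) = 14, z(3) = 62
  so the recurrence gives z(3) = 62.
From the proposed closed form z(n) = 4ⁿ - 2:
  z(3) = 62.
Both sides give 62 at n = 3, and the initial condition(s) match, so the closed form is consistent.

Yes, the closed form is correct.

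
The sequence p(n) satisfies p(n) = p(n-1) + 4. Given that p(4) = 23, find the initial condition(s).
p(4) = p(0) + 4·4, so p(0) = 23 - 16 = 7.

p(0) = 7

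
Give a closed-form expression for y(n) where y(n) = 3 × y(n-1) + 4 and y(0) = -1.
Recurrence: y(n) = 3 × y(n-1) + 4, initial: y(0) = -1.
Try y(n) = A·3ⁿ + C. Substituting: A·3ⁿ + C = 3(A·3ⁿ⁻¹ + C) + 4 = A·3ⁿ + 3C + 4, so C = 3C + 4, giving C = -2. Then y(0) = A - 2 = -1 gives A = 1.

y(n) = 3ⁿ - 2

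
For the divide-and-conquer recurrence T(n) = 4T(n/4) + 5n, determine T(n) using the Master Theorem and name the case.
Master Theorem template: T(n) = a·T(n/b) + f(n).
Here: a=4, b=4, f(n)=5n
Compute log_b(a) = log_4(4) = 1.
f(n) = 5n = Θ(n). Case 2: T(n) = Θ(n log n).

Case 2: T(n) = Θ(n log n)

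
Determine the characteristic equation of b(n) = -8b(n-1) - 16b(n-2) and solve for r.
Substitute b(n) = rⁿ and divide through by rⁿ⁻²: r² + 8r + 16 = 0
Factor: (r + 4)² = 0, so r = -4 (double root).
General solution: b(n) = (A + Bn)·(-4)ⁿ

Characteristic: r² + 8r + 16 = 0, Roots: r = -4 (double root)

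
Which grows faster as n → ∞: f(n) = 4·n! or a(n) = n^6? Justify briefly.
Comparing growth rates:
Growth-rate hierarchy: log n ≺ any polynomial ≺ any exponential cⁿ (c>1) ≺ n! ≺ nⁿ.
factorial dominates polynomial degree 6 asymptotically.

f(n) grows faster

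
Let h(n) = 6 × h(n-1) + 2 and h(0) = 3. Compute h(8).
Computing step by step:
h(0) = 3
h(1) = 6 × 3 + 2 = 20
h(2) = 6 × 20 + 2 = 122
h(3) = 6 × 122 + 2 = 734
h(4) = 6 × 734 + 2 = 4406
h(5) = 6 × 4406 + 2 = 26438
h(6) = 6 × 26438 + 2 = 158630
h(7) = 6 × 158630 + 2 = 951782
h(8) = 6 × 951782 + 2 = 5710694

5710694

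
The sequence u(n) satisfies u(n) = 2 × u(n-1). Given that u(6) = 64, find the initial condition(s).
In general u(n) = 2ⁿ · u(0). At n = 6: u(0) = u(6) / 2^6 = 64 / 64 = 1.

u(0) = 1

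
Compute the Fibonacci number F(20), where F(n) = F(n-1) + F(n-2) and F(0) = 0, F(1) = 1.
Computing the sequence terms:
0, 1, 1, 2, 3, 5, 8, 13, 21, 34, 55, 89, 144, 233, 377, 610, 987, 1597, 2584, 4181, 6765

6765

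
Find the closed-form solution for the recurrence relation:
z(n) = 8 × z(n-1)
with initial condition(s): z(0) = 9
Recurrence: z(n) = 8 × z(n-1), initial: z(0) = 9.
Each term is 8 times the previous, so this is geometric with ratio 8. After n steps: z(n) = z(0)·8ⁿ = 9·8ⁿ.

z(n) = 9·8ⁿ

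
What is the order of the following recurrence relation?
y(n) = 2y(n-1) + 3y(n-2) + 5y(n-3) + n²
The order is the largest lag k for which y(n-k) appears. Here the deepest term is y(n-3) (the n² term is non-homogeneous and does not affect the order), so the order is 3.

Order 3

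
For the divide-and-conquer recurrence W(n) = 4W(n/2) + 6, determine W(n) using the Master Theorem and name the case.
Master Theorem template: W(n) = a·W(n/b) + f(n).
Here: a=4, b=2, f(n)=6
Compute log_b(a) = log_2(4) = 2.
f(n) = 6 = O(n^(2-ε)) with ε = 2. Case 1: W(n) = Θ(n^log_b(a)) = Θ(n^2).

Case 1: W(n) = Θ(n^2)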